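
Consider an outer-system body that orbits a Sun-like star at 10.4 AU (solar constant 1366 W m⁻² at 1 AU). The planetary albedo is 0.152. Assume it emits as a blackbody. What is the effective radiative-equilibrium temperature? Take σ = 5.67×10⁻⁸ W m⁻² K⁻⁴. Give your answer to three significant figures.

82.9 K

Irradiance scales as 1/d², so S = 1366 W m⁻² × (1/10.4)² = 12.63 W m⁻².
Averaging over the sphere, the absorbed flux is S(1−α)/4 = 2.677 W m⁻².
Set σT⁴ = 2.677 → T = (2.677/σ)^(1/4) = 82.90 K.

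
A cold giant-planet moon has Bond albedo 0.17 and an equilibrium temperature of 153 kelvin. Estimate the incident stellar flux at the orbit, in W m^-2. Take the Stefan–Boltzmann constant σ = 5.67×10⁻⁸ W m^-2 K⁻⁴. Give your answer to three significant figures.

150 W m^-2

From S(1−α)/4 = σT⁴: S = 4σT⁴/(1−α).
σT⁴ = 5.67×10⁻⁸·(153)⁴ = 31.07 W m^-2.
So S = 4×31.07/(1−0.17) = 149.7 W m^-2.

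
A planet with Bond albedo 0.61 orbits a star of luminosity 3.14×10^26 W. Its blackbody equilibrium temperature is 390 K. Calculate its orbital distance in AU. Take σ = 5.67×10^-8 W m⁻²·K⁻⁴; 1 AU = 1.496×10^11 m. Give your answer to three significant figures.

0.288 AU

The flux needed for this T is 4σT⁴/(1−0.61) = 13450 W m⁻².
S = L/(4πd²) → d = √(L/4πS) = √(3.14×10^26/(4π·13450)) = 4.310×10^10 m = 0.2881 AU.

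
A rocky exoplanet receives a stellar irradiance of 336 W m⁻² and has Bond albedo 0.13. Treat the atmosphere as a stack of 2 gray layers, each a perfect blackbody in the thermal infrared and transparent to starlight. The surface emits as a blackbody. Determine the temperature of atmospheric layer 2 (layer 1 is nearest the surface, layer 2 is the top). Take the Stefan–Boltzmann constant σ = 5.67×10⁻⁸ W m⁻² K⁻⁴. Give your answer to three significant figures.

189 K

Top-of-atmosphere balance: σT_e⁴ = S(1−α)/4 = 73.08 W m⁻² → T_e = 189.5 K.
Each opaque layer satisfies 2T_j⁴ = T_{j−1}⁴ + T_{j+1}⁴, giving T_k⁴ = (N+1−k)T_e⁴.
With k = 2: T_2 = (2+1−2)^¼·189.5 K = 189.5 K.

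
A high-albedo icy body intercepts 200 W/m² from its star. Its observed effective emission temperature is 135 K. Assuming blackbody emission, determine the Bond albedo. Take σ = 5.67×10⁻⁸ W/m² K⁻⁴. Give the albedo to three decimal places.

0.623

Energy balance: S(1−α)/4 = σT⁴, so 1−α = 4σT⁴/S.
σT⁴ = 18.83 W/m², so 4σT⁴ = 75.33 W/m².
Hence α = 1 − 75.33/200.0 = 0.6233.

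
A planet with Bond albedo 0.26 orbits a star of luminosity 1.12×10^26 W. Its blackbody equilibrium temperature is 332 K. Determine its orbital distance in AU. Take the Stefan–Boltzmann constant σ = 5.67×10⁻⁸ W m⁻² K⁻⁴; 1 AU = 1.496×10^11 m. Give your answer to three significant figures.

The flux needed for this T is 4σT⁴/(1−0.26) = 3724 W m⁻².
S = L/(4πd²) → d = √(L/4πS) = √(1.12×10^26/(4π·3724)) = 4.892×10^10 m = 0.3270 AU.

0.327 AU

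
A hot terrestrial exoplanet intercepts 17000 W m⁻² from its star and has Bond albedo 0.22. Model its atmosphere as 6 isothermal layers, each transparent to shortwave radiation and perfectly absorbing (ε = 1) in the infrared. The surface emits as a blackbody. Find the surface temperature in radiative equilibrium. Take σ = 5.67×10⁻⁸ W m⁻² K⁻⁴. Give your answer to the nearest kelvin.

800 kelvin

The effective emission temperature is T_e = [S(1−α)/(4σ)]^¼ = 491.7 K.
Layer-by-layer balance gives σT_s⁴ = (N+1)σT_e⁴, so T_s = 7^¼·491.7 = 799.8 K.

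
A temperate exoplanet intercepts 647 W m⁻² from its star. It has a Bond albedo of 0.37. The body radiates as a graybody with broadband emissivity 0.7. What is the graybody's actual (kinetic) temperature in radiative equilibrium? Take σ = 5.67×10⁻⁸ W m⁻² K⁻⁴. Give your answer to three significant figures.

225 kelvin

Averaging over the sphere, the absorbed flux is S(1−α)/4 = 101.9 W m⁻².
Equating to εσT⁴ with ε = 0.7: T = (101.9/0.7σ)^(1/4) = 225.1 K.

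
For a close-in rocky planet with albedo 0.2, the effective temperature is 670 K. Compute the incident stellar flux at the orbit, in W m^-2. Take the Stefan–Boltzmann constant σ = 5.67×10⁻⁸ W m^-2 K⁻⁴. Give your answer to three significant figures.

Invert the energy balance for S: S = 4σT⁴/(1−α).
The emitted flux is σT⁴ = 11430 W m^-2.
So S = 4×11430/(1−0.2) = 57130 W m^-2.

57100 W m^-2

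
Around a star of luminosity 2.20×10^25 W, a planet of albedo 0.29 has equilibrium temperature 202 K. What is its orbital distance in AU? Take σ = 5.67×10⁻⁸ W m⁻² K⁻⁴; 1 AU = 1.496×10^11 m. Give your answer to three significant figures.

0.384 AU

Energy balance gives S = 4σT⁴/(1−α) = 531.9 W m⁻².
Then d = [L/(4πS)]^(1/2) = 5.737×10^10 m, i.e. 0.3835 AU.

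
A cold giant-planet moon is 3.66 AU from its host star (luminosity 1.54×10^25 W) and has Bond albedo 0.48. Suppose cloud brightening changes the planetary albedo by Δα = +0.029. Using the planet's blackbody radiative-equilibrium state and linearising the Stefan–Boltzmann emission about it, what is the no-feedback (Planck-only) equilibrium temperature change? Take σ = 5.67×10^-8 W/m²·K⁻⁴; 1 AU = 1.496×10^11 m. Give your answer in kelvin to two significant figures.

d = 3.66 × 1.496×10^11 m = 5.475×10^11 m.
S = L/(4πd²) = 4.088 W/m².
The baseline emission temperature is T_e = 55.33 K.
ΔF = −(S/4)Δα = −(4.088/4)×(+0.029) = -0.02964 W/m².
Planck response: λ_P = 4σT_e³ = 4·5.67×10⁻⁸·(55.33)³ = 0.03842 W/m²/K.
Hence the no-feedback warming is ΔF/(4σT_e³) = -0.771 K.

-0.77 K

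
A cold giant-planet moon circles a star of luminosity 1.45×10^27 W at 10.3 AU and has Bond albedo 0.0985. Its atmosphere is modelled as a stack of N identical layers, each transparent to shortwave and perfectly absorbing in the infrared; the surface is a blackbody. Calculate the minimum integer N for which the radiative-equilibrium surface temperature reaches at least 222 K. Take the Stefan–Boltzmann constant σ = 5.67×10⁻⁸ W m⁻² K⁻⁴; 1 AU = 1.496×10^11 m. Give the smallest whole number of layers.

12

Orbital distance: d = 10.3 AU = 1.541×10^12 m.
Spreading L over a sphere of radius d: S = 1.45×10^27/(4π·1.54×10^12²) = 48.60 W m⁻².
The effective emission temperature is T_e = [S(1−α)/(4σ)]^¼ = 117.9 K.
T_s = (N+1)^(1/4)·T_e ≥ 222 K requires N+1 ≥ (T_s/T_e)⁴ = (222/117.9)⁴ = 12.574.
The minimum whole number is N = 12.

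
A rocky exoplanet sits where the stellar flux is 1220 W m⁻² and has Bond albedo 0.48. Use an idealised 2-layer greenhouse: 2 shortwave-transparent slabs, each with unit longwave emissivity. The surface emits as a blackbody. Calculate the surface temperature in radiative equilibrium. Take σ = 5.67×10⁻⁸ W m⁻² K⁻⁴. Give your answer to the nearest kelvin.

303 K

The effective emission temperature is T_e = [S(1−α)/(4σ)]^¼ = 230.0 K.
With N = 2 opaque layers, T_s = (N+1)^(1/4)·T_e = 3^(1/4)·230.0 = 302.7 K.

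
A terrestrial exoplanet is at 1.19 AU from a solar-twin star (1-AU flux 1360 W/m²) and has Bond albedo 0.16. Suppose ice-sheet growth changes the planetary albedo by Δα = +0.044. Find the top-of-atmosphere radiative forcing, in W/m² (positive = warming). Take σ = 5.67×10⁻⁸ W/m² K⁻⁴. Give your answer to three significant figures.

-10.6 W/m²

Flux at the orbit: S = 1360/(1.19)² = 960.4 W/m².
TOA radiative forcing: ΔF = −S·Δα/4 = −960.4·(+0.044)/4 = -10.56 W/m².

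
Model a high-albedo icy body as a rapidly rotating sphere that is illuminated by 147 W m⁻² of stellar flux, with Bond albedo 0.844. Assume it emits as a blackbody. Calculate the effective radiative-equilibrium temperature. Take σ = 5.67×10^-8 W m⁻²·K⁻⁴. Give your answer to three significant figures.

100 kelvin

Absorbed flux (global mean): S(1−α)/4 = 147.0·0.156/4 = 5.733 W m⁻².
In equilibrium σT⁴ equals this, so T = 100.3 K.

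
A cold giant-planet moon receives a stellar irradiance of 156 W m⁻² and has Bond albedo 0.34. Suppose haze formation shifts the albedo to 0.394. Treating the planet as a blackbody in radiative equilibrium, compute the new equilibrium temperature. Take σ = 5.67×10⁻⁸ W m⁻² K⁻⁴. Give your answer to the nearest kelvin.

143 kelvin

New equilibrium: T₂ = [(1−0.394)·156.0/(4σ)]^(1/4) = 142.9 K.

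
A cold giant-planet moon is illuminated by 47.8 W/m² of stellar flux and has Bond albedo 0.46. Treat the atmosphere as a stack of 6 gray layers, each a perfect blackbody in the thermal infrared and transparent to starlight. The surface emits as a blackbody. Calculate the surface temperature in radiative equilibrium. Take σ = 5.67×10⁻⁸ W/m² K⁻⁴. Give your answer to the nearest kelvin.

168 K

OLR = S(1−α)/4 = 6.453 W/m²; the top layer radiates at T_e = 103.3 K.
Layer-by-layer balance gives σT_s⁴ = (N+1)σT_e⁴, so T_s = 7^¼·103.3 = 168.0 K.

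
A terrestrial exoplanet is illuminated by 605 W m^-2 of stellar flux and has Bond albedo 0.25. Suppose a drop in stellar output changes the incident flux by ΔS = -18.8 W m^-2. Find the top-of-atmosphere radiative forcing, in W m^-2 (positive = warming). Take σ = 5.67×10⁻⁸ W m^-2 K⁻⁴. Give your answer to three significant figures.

Only a fraction (1−α) is absorbed and it's spread over 4πR², so ΔF = (1−α)ΔS/4 = -3.525 W m^-2.

-3.53 W m^-2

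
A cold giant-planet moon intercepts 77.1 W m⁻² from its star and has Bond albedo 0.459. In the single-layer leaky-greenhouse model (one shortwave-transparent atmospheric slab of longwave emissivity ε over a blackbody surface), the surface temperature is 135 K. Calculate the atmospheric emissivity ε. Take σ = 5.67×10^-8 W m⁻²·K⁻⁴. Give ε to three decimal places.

TOA balance gives T_e = 116.5 K.
T_s⁴ = T_e⁴·2/(2−ε) → ε = 2 − 2(T_e/T_s)⁴ = 2 − 2·(116.5/135)⁴ = 0.8926.

0.893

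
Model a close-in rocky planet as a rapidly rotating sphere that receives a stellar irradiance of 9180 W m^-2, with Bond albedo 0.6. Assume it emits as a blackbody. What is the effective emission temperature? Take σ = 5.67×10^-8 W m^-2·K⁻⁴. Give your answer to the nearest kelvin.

357 kelvin

The planet absorbs (1−α)S over its disc πR² and re-emits over 4πR², so the mean absorbed flux is (1−0.6)·9180/4 = 918.0 W m^-2.
In equilibrium σT⁴ equals this, so T = 356.7 K.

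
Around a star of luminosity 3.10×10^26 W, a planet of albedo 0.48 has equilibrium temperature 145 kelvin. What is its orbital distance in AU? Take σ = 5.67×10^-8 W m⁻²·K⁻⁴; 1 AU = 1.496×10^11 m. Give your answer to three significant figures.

2.39 AU

Required flux: S = 4σT⁴/(1−α) = 192.8 W m⁻².
S = L/(4πd²) → d = √(L/4πS) = √(3.10×10^26/(4π·192.8)) = 3.577×10^11 m = 2.391 AU.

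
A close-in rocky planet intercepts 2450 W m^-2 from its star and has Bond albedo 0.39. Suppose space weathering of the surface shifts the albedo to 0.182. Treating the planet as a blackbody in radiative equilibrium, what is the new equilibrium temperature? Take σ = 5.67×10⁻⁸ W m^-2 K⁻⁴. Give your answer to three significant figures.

New equilibrium: T₂ = [(1−0.182)·2450/(4σ)]^(1/4) = 306.6 K.

307 kelvin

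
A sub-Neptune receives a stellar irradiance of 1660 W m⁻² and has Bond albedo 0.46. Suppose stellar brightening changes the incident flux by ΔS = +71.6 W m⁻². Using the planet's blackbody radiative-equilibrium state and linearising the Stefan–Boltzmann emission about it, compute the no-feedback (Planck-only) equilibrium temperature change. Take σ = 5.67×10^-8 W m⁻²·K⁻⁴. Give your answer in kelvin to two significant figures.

2.7 K

Reference equilibrium: T_e = [S(1−α)/(4σ)]^(1/4) = 250.7 K.
TOA radiative forcing: ΔF = (1−α)ΔS/4 = 0.54·(+71.6)/4 = 9.666 W m⁻².
Planck response: λ_P = 4σT_e³ = 4·5.67×10⁻⁸·(250.7)³ = 3.575 W m⁻²/K.
ΔT₀ = ΔF/λ_P = 9.666/3.575 = 2.70 K.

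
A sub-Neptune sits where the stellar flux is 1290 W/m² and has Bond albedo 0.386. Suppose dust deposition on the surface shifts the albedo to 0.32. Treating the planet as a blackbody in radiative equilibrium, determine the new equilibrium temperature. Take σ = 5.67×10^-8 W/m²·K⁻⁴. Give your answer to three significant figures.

New equilibrium: T₂ = [(1−0.32)·1290/(4σ)]^(1/4) = 249.4 K.

249 K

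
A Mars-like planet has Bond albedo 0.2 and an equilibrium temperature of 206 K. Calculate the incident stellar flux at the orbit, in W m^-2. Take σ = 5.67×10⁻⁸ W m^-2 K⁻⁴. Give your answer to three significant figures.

Invert the energy balance for S: S = 4σT⁴/(1−α).
The emitted flux is σT⁴ = 102.1 W m^-2.
S = 4·102.1/0.8 = 510.5 W m^-2.

511 W m^-2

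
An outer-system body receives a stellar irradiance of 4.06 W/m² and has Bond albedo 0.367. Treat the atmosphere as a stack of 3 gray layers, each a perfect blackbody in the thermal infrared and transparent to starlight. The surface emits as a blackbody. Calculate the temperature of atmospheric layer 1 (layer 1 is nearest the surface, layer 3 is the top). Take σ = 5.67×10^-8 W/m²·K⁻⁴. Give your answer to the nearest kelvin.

OLR = S(1−α)/4 = 0.6425 W/m²; the top layer radiates at T_e = 58.02 K.
In the N-layer model, layer k (counted from the surface) has T_k = (N+1−k)^(1/4)·T_e.
T_1 = (3)^(1/4)·58.02 = 76.36 K.

76 K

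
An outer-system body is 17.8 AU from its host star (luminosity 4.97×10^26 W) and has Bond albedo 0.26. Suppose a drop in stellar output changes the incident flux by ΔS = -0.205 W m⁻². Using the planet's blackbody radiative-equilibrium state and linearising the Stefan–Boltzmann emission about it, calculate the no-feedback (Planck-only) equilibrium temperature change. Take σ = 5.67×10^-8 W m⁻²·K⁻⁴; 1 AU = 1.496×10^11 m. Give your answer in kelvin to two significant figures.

-0.60 K

d = 17.8 × 1.496×10^11 m = 2.663×10^12 m.
Flux at the orbit: S = L/(4πd²) = 4.97×10^26/(4π·(2.66×10^12)²) = 5.578 W m⁻².
Unperturbed T_e = [5.578·(1−0.26)/(4σ)]^¼ = 65.31 K.
ΔF = Δ[S(1−α)]/4 = (1−0.26)·-0.205/4 = -0.03793 W m⁻².
Linearising σT⁴ gives d(σT⁴)/dT = 4σT_e³ = 0.06319 W m⁻² per K.
ΔT₀ = ΔF/λ_P = -0.03793/0.06319 = -0.600 K.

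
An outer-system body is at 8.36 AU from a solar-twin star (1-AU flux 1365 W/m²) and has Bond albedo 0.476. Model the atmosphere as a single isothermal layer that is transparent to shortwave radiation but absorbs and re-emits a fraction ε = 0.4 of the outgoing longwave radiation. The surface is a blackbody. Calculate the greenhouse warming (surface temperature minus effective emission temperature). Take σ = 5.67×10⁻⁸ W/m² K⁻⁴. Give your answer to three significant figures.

4.70 kelvin

Irradiance scales as 1/d², so S = 1365 W/m² × (1/8.36)² = 19.53 W/m².
At the top of the atmosphere, σT_e⁴ = S(1−α)/4 = 2.559 W/m², giving T_e = 81.96 K.
The surface balance (absorbed SW + ε·downward IR = σT_s⁴) with T_a⁴ = T_s⁴/2 reduces to T_s = T_e·[2/(2−ε)]^¼ = 86.66 K.
T_s − T_e = 86.66 − 81.96 = 4.702 K.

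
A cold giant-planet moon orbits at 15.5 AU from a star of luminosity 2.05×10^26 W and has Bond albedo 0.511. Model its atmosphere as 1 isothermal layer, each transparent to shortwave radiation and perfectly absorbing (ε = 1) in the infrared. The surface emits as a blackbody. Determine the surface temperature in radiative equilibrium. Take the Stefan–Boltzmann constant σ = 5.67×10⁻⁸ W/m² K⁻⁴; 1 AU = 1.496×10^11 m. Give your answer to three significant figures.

60.1 kelvin

d = 15.5 × 1.496×10^11 m = 2.319×10^12 m.
S = L/(4πd²) = 3.034 W/m².
OLR = S(1−α)/4 = 0.3709 W/m²; the top layer radiates at T_e = 50.57 K.
With N = 1 opaque layers, T_s = (N+1)^(1/4)·T_e = 2^(1/4)·50.57 = 60.14 K.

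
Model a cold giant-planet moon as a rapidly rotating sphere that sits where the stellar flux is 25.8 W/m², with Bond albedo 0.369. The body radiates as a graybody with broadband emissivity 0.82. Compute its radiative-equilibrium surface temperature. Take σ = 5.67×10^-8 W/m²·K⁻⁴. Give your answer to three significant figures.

96.7 K

Averaging over the sphere, the absorbed flux is S(1−α)/4 = 4.070 W/m².
Equating to εσT⁴ with ε = 0.82: T = (4.070/0.82σ)^(1/4) = 96.73 K.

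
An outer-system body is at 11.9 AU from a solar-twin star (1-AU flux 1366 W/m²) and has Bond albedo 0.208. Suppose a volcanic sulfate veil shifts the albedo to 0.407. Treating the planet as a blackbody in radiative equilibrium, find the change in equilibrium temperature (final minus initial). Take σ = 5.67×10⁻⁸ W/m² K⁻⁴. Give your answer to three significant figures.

-5.32 K

Irradiance scales as 1/d², so S = 1366 W/m² × (1/11.9)² = 9.646 W/m².
Initial: T₁ = [S(1−0.208)/(4σ)]^(1/4) = 76.18 K.
Final:   T₂ = [S(1−0.407)/(4σ)]^(1/4) = 70.87 K.
ΔT = T₂ − T₁ = -5.317 K.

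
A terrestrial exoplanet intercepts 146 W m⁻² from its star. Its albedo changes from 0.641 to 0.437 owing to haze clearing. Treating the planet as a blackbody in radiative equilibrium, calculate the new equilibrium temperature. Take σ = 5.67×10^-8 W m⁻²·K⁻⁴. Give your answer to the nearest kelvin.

138 kelvin

With the new albedo, S(1−α₂)/4 = 20.55 W m⁻², so T₂ = 138.0 K.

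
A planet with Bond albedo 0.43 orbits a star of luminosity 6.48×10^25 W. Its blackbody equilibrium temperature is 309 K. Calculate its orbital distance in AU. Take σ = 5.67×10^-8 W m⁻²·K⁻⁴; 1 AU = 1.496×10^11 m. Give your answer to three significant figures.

Required flux: S = 4σT⁴/(1−α) = 3627 W m⁻².
From L = 4πd²S, d = √(6.48×10^25/(4π·3627)) = 3.770×10^10 m = 0.2520 AU.

0.252 AU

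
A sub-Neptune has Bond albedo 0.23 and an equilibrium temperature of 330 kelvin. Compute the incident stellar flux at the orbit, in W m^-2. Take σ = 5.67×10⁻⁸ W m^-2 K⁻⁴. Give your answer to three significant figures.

Invert the energy balance for S: S = 4σT⁴/(1−α).
σT⁴ = 5.67×10⁻⁸·(330)⁴ = 672.4 W m^-2.
So S = 4×672.4/(1−0.23) = 3493 W m^-2.

3490 W m^-2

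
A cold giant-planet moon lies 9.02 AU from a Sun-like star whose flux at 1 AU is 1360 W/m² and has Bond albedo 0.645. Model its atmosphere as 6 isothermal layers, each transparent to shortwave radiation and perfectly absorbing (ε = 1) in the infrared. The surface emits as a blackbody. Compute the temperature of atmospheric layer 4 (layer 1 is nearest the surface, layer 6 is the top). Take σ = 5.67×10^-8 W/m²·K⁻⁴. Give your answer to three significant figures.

94.1 K

Irradiance scales as 1/d², so S = 1360 W/m² × (1/9.02)² = 16.72 W/m².
OLR = S(1−α)/4 = 1.484 W/m²; the top layer radiates at T_e = 71.52 K.
In the N-layer model, layer k (counted from the surface) has T_k = (N+1−k)^(1/4)·T_e.
With k = 4: T_4 = (6+1−4)^¼·71.52 K = 94.13 K.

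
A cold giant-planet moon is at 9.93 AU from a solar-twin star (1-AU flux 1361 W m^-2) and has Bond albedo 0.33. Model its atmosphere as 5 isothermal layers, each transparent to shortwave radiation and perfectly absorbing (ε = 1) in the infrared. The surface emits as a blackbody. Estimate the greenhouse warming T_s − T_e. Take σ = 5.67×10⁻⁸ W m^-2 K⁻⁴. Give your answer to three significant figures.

Flux at the orbit: S = 1361/(9.93)² = 13.80 W m^-2.
Top-of-atmosphere balance: σT_e⁴ = S(1−α)/4 = 2.312 W m^-2 → T_e = 79.91 K.
T_s = (N+1)^(1/4)·T_e = 125.1 K.
Warming: T_s − T_e = 45.16 K.

45.2 K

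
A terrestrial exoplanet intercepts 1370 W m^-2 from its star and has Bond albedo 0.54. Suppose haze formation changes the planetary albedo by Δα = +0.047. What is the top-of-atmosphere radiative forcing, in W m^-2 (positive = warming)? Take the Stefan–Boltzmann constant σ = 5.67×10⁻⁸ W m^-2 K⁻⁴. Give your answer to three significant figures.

The change in absorbed flux is Δ[S(1−α)/4] = −SΔα/4 = -16.10 W m^-2.

-16.1 W m^-2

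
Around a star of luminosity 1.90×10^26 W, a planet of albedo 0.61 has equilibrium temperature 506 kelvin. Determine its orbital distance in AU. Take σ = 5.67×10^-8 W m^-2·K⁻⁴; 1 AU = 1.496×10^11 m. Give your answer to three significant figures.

Required flux: S = 4σT⁴/(1−α) = 38120 W m^-2.
S = L/(4πd²) → d = √(L/4πS) = √(1.90×10^26/(4π·38120)) = 1.992×10^10 m = 0.1331 AU.

0.133 AU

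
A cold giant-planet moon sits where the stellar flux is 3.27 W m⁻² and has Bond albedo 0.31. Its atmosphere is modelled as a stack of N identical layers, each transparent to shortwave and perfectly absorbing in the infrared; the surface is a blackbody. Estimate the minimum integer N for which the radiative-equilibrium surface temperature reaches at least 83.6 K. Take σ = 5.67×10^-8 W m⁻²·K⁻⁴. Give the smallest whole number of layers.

4

Top-of-atmosphere balance: σT_e⁴ = S(1−α)/4 = 0.5641 W m⁻² → T_e = 56.16 K.
Need (N+1)T_e⁴ ≥ T_s⁴, i.e. N+1 ≥ (83.6/56.16)⁴ = 4.910.
So N ≥ 3.910; the smallest integer is N = 4.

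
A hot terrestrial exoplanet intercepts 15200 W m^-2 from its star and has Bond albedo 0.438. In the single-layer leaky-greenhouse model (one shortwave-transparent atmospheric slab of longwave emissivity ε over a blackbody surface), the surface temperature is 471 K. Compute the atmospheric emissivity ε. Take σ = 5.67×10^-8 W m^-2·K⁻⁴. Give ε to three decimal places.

0.469

Effective temperature: T_e = [S(1−α)/(4σ)]^(1/4) = 440.5 K.
T_s⁴ = T_e⁴·2/(2−ε) → ε = 2 − 2(T_e/T_s)⁴ = 2 − 2·(440.5/471)⁴ = 0.4693.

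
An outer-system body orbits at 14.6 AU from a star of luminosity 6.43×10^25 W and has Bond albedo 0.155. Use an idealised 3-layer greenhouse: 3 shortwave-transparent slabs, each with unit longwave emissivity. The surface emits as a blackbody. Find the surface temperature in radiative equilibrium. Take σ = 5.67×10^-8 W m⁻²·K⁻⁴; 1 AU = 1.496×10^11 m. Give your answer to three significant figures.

63.2 K

Orbital distance: d = 14.6 AU = 2.184×10^12 m.
S = L/(4πd²) = 1.073 W m⁻².
The effective emission temperature is T_e = [S(1−α)/(4σ)]^¼ = 44.71 K.
For an N-layer opaque stack, T_s⁴ = (N+1)T_e⁴, hence T_s = (4)^(1/4)×44.71 K = 63.23 K.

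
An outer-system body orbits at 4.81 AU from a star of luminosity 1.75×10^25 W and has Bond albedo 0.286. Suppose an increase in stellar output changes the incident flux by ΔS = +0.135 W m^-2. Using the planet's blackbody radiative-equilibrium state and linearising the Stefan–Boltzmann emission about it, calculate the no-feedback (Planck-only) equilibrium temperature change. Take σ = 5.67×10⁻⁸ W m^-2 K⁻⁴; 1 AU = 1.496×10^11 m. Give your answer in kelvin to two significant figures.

Orbital distance: d = 4.81 AU = 7.196×10^11 m.
S = L/(4πd²) = 2.690 W m^-2.
The baseline emission temperature is T_e = 53.94 K.
Only a fraction (1−α) is absorbed and it's spread over 4πR², so ΔF = (1−α)ΔS/4 = 0.02410 W m^-2.
Planck response: λ_P = 4σT_e³ = 4·5.67×10⁻⁸·(53.94)³ = 0.03560 W m^-2/K.
Hence the no-feedback warming is ΔF/(4σT_e³) = 0.677 K.

0.68 K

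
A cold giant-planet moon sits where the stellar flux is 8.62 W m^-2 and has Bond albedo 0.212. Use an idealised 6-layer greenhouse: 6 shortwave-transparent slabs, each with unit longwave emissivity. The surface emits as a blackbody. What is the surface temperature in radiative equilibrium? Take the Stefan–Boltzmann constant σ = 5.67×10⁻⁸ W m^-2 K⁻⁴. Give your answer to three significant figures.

120 K

The effective emission temperature is T_e = [S(1−α)/(4σ)]^¼ = 73.98 K.
With N = 6 opaque layers, T_s = (N+1)^(1/4)·T_e = 7^(1/4)·73.98 = 120.3 K.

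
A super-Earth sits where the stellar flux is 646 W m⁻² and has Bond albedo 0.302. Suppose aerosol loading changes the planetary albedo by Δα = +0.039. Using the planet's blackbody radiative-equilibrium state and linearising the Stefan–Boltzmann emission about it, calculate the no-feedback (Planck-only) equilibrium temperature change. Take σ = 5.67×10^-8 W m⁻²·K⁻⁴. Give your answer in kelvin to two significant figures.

Unperturbed T_e = [646.0·(1−0.302)/(4σ)]^¼ = 211.2 K.
TOA radiative forcing: ΔF = −S·Δα/4 = −646.0·(+0.039)/4 = -6.298 W m⁻².
The Planck feedback parameter is 4σT_e³ = 2.135 W m⁻²/K.
So ΔT₀ = -6.298/2.135 = -2.95 K.

-2.9 K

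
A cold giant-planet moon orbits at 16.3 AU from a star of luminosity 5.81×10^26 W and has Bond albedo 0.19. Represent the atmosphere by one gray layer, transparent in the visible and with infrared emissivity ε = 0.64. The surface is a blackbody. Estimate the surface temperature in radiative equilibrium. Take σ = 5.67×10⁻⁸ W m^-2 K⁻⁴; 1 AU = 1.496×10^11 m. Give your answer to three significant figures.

d = 16.3 × 1.496×10^11 m = 2.438×10^12 m.
Spreading L over a sphere of radius d: S = 5.81×10^26/(4π·2.44×10^12²) = 7.775 W m^-2.
Effective emission temperature (TOA balance): σT_e⁴ = S(1−α)/4 = 1.575 W m^-2 → T_e = 72.59 K.
The surface balance (absorbed SW + ε·downward IR = σT_s⁴) with T_a⁴ = T_s⁴/2 reduces to T_s = T_e·[2/(2−ε)]^¼ = 79.94 K.

79.9 K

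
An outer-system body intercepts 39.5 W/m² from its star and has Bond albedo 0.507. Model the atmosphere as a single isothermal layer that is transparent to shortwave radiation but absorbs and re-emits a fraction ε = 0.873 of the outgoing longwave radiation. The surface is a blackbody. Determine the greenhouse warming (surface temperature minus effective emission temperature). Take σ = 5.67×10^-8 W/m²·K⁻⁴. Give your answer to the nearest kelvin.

15 kelvin

At the top of the atmosphere, σT_e⁴ = S(1−α)/4 = 4.868 W/m², giving T_e = 96.26 K.
The surface balance (absorbed SW + ε·downward IR = σT_s⁴) with T_a⁴ = T_s⁴/2 reduces to T_s = T_e·[2/(2−ε)]^¼ = 111.1 K.
The atmosphere warms the surface by 14.84 K.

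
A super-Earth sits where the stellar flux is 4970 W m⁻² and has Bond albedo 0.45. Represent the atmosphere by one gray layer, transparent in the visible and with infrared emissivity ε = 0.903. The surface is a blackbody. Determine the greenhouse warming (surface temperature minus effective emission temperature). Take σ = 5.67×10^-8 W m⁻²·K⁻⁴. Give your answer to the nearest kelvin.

54 kelvin

The planet radiates to space at T_e = [S(1−α)/(4σ)]^(1/4) = 331.3 K.
Surface balance with a leaky layer gives σT_s⁴ = σT_e⁴·2/(2−ε), so T_s = T_e·[2/(2−0.903)]^(1/4) = 385.0 K.
The atmosphere warms the surface by 53.68 K.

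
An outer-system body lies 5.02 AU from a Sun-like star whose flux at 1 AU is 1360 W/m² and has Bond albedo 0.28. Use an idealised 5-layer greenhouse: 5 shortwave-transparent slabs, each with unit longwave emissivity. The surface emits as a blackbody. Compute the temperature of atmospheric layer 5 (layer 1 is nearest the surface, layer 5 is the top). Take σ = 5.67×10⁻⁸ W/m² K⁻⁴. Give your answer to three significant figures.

114 K

Irradiance scales as 1/d², so S = 1360 W/m² × (1/5.02)² = 53.97 W/m².
The effective emission temperature is T_e = [S(1−α)/(4σ)]^¼ = 114.4 K.
The net upward flux σT_e⁴ is constant between every pair of levels, so T_k⁴ = (N+1−k)T_e⁴.
With k = 5: T_5 = (5+1−5)^¼·114.4 K = 114.4 K.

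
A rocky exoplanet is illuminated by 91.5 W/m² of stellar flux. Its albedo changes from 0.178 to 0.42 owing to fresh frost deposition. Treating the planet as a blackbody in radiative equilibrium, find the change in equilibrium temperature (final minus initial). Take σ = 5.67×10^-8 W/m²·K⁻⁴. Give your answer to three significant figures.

-11.3 K

Initial: T₁ = [S(1−0.178)/(4σ)]^(1/4) = 134.9 K.
After:  T₂ = [91.50·0.58/(4σ)]^(1/4) = 123.7 K.
Change: 123.7 − 134.9 = -11.27 K.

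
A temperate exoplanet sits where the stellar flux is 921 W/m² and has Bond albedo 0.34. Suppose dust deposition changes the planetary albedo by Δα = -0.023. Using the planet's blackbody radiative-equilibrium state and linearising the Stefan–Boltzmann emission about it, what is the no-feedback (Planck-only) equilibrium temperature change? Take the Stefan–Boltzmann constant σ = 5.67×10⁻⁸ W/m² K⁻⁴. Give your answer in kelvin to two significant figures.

Unperturbed T_e = [921.0·(1−0.34)/(4σ)]^¼ = 227.5 K.
The change in absorbed flux is Δ[S(1−α)/4] = −SΔα/4 = 5.296 W/m².
The Planck feedback parameter is 4σT_e³ = 2.672 W/m²/K.
ΔT₀ = ΔF/λ_P = 5.296/2.672 = 1.98 K.

2.0 K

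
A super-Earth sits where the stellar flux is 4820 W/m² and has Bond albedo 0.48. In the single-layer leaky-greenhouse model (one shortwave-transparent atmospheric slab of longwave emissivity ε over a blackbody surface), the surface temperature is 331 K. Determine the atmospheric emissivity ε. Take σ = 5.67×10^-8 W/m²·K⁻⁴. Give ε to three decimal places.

0.159

Effective temperature: T_e = [S(1−α)/(4σ)]^(1/4) = 324.2 K.
Inverting T_s⁴ = 2T_e⁴/(2−ε): (T_e/T_s)⁴ = 0.9207, so ε = 2(1 − 0.9207) = 0.1587.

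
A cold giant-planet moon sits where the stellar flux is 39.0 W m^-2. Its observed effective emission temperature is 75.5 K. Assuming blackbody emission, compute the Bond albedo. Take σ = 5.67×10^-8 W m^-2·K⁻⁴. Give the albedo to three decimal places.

0.811

Energy balance: S(1−α)/4 = σT⁴, so 1−α = 4σT⁴/S.
4σT⁴ = 4·5.67×10⁻⁸·(75.5)⁴ = 7.369 W m^-2.
1−α = 7.369/39.00 = 0.1890, so α = 0.8110.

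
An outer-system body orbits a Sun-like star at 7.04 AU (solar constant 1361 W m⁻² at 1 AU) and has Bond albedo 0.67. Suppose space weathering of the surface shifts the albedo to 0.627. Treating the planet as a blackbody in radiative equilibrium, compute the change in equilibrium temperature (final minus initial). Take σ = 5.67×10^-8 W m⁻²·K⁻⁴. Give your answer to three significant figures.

2.47 K

By the inverse-square law, S = 1361/7.04² = 27.46 W m⁻².
Initial: T₁ = [S(1−0.67)/(4σ)]^(1/4) = 79.51 K.
Final:   T₂ = [S(1−0.627)/(4σ)]^(1/4) = 81.98 K.
Change: 81.98 − 79.51 = 2.472 K.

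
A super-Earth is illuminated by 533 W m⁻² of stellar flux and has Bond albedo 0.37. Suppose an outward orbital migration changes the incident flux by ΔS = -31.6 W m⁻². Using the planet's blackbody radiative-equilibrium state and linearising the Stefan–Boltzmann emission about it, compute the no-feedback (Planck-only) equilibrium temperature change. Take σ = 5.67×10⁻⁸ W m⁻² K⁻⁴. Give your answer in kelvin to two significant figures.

The baseline emission temperature is T_e = 196.2 K.
TOA radiative forcing: ΔF = (1−α)ΔS/4 = 0.63·(-31.6)/4 = -4.977 W m⁻².
Planck response: λ_P = 4σT_e³ = 4·5.67×10⁻⁸·(196.2)³ = 1.712 W m⁻²/K.
So ΔT₀ = -4.977/1.712 = -2.91 K.

-2.9 K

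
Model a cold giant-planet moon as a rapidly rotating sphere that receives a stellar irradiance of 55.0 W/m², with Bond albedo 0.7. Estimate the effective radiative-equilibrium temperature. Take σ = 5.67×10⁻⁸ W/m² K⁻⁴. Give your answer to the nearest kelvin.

Absorbed flux (global mean): S(1−α)/4 = 55.00·0.3/4 = 4.125 W/m².
Balancing against σT⁴: T = (4.125/5.67×10⁻⁸)^(1/4) = 92.35 K.

92 K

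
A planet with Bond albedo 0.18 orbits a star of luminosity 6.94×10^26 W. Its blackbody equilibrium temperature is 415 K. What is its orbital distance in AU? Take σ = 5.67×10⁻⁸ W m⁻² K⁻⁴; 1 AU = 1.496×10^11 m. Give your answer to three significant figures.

Energy balance gives S = 4σT⁴/(1−α) = 8204 W m⁻².
S = L/(4πd²) → d = √(L/4πS) = √(6.94×10^26/(4π·8204)) = 8.205×10^10 m = 0.5484 AU.

0.548 AU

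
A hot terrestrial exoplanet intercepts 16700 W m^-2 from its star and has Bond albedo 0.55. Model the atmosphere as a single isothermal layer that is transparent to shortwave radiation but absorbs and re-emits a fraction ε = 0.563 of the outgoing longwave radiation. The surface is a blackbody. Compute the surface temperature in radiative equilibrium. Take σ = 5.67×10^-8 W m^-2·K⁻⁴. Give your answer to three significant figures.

463 K

Effective emission temperature (TOA balance): σT_e⁴ = S(1−α)/4 = 1879 W m^-2 → T_e = 426.6 K.
The surface balance (absorbed SW + ε·downward IR = σT_s⁴) with T_a⁴ = T_s⁴/2 reduces to T_s = T_e·[2/(2−ε)]^¼ = 463.4 K.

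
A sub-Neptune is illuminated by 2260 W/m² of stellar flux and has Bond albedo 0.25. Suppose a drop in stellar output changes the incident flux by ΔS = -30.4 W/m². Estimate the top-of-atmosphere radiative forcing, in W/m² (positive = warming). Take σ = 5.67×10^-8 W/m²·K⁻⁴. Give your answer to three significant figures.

-5.70 W/m²

ΔF = Δ[S(1−α)]/4 = (1−0.25)·-30.4/4 = -5.700 W/m².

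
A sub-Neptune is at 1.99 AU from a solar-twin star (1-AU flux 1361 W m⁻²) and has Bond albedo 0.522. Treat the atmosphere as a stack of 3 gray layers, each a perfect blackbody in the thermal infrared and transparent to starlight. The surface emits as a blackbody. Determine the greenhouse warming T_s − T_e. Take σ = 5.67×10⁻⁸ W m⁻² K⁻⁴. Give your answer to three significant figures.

By the inverse-square law, S = 1361/1.99² = 343.7 W m⁻².
OLR = S(1−α)/4 = 41.07 W m⁻²; the top layer radiates at T_e = 164.1 K.
Surface: T_s = (4)^¼·T_e = 232.0 K.
So the greenhouse effect raises the surface by 232.0 − 164.1 = 67.95 K.

68.0 K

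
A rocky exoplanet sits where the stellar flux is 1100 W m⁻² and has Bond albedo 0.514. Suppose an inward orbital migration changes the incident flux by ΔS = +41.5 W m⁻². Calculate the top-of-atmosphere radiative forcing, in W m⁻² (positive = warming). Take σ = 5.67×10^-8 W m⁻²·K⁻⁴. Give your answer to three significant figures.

TOA radiative forcing: ΔF = (1−α)ΔS/4 = 0.486·(+41.5)/4 = 5.042 W m⁻².

5.04 W m⁻²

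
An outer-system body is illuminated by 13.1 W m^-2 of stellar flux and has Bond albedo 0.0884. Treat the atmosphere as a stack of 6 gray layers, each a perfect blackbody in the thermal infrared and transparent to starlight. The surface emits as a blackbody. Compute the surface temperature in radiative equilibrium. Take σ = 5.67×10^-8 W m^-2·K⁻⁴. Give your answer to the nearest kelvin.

OLR = S(1−α)/4 = 2.985 W m^-2; the top layer radiates at T_e = 85.18 K.
For an N-layer opaque stack, T_s⁴ = (N+1)T_e⁴, hence T_s = (7)^(1/4)×85.18 K = 138.6 K.

139 K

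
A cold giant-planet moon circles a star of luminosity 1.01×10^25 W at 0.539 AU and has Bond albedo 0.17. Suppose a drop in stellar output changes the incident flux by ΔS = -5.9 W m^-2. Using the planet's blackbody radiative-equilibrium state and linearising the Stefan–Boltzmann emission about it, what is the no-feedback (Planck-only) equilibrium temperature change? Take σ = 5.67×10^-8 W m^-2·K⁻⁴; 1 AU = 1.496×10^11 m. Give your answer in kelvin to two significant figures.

-1.7 K

d = 0.539 × 1.496×10^11 m = 8.063×10^10 m.
S = L/(4πd²) = 123.6 W m^-2.
Unperturbed T_e = [123.6·(1−0.17)/(4σ)]^¼ = 145.8 K.
ΔF = Δ[S(1−α)]/4 = (1−0.17)·-5.9/4 = -1.224 W m^-2.
The Planck feedback parameter is 4σT_e³ = 0.7035 W m^-2/K.
Hence the no-feedback warming is ΔF/(4σT_e³) = -1.74 K.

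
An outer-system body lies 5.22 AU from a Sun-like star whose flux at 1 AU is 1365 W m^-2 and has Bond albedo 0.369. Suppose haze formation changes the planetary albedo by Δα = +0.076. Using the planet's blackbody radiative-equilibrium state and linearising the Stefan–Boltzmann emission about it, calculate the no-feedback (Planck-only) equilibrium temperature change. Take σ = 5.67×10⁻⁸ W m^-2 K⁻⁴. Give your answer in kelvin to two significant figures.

-3.3 kelvin

Irradiance scales as 1/d², so S = 1365 W m^-2 × (1/5.22)² = 50.09 W m^-2.
Unperturbed T_e = [50.09·(1−0.369)/(4σ)]^¼ = 108.7 K.
ΔF = −(S/4)Δα = −(50.09/4)×(+0.076) = -0.9518 W m^-2.
The Planck feedback parameter is 4σT_e³ = 0.2909 W m^-2/K.
Hence the no-feedback warming is ΔF/(4σT_e³) = -3.27 K.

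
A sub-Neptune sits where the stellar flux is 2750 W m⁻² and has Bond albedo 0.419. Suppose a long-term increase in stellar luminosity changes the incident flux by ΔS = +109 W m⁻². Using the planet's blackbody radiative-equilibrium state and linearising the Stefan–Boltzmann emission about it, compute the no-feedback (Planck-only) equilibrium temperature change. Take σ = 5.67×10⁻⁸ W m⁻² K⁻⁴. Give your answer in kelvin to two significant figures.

2.9 K

Reference equilibrium: T_e = [S(1−α)/(4σ)]^(1/4) = 289.7 K.
ΔF = Δ[S(1−α)]/4 = (1−0.419)·+109/4 = 15.83 W m⁻².
The Planck feedback parameter is 4σT_e³ = 5.515 W m⁻²/K.
So ΔT₀ = 15.83/5.515 = 2.87 K.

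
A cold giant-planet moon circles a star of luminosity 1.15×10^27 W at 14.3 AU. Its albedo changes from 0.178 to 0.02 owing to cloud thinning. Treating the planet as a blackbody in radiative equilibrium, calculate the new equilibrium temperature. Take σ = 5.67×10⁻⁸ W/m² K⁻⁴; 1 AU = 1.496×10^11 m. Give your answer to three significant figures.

96.4 K

d = 14.3 × 1.496×10^11 m = 2.139×10^12 m.
Flux at the orbit: S = L/(4πd²) = 1.15×10^27/(4π·(2.14×10^12)²) = 20.00 W/m².
T₂ = [S(1−α₂)/(4σ)]^(1/4) = [20.00·0.98/(4σ)]^(1/4) = 96.41 K.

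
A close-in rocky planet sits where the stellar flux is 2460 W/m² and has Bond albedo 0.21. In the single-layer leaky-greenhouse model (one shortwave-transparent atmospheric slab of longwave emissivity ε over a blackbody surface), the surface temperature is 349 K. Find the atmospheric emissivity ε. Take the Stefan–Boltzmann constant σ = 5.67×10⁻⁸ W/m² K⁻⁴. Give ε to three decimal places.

First, T_e = [2460·(1−0.21)/(4σ)]^(1/4) = 304.2 K.
T_s⁴ = T_e⁴·2/(2−ε) → ε = 2 − 2(T_e/T_s)⁴ = 2 − 2·(304.2/349)⁴ = 0.8448.

0.845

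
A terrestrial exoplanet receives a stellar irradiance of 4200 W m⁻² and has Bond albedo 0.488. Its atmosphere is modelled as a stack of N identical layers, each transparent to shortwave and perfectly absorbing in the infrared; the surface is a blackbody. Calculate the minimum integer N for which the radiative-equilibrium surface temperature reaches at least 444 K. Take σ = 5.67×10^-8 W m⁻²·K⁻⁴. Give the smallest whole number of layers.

The effective emission temperature is T_e = [S(1−α)/(4σ)]^¼ = 312.0 K.
T_s = (N+1)^(1/4)·T_e ≥ 444 K requires N+1 ≥ (T_s/T_e)⁴ = (444/312.0)⁴ = 4.099.
So N ≥ 3.099; the smallest integer is N = 4.

4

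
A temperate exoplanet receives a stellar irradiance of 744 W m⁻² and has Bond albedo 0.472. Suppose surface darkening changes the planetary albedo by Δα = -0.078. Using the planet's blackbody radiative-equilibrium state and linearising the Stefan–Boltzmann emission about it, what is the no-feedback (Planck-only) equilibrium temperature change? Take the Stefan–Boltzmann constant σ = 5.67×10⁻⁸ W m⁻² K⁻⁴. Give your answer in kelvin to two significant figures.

7.5 K

Unperturbed T_e = [744.0·(1−0.472)/(4σ)]^¼ = 204.0 K.
TOA radiative forcing: ΔF = −S·Δα/4 = −744.0·(-0.078)/4 = 14.51 W m⁻².
Planck response: λ_P = 4σT_e³ = 4·5.67×10⁻⁸·(204.0)³ = 1.926 W m⁻²/K.
Hence the no-feedback warming is ΔF/(4σT_e³) = 7.53 K.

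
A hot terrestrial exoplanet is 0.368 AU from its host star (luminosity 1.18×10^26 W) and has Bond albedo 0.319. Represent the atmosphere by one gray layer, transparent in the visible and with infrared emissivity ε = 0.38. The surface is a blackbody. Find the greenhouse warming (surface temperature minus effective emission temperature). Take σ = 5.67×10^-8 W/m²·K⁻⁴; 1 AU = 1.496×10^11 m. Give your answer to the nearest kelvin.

17 kelvin

Orbital distance: d = 0.368 AU = 5.505×10^10 m.
S = L/(4πd²) = 3098 W/m².
At the top of the atmosphere, σT_e⁴ = S(1−α)/4 = 527.5 W/m², giving T_e = 310.6 K.
For a single slab of emissivity ε, T_s⁴ = 2T_e⁴/(2−ε); thus T_s = 310.6·(1.235)^(1/4) = 327.4 K.
Greenhouse warming: T_s − T_e = 16.80 K.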